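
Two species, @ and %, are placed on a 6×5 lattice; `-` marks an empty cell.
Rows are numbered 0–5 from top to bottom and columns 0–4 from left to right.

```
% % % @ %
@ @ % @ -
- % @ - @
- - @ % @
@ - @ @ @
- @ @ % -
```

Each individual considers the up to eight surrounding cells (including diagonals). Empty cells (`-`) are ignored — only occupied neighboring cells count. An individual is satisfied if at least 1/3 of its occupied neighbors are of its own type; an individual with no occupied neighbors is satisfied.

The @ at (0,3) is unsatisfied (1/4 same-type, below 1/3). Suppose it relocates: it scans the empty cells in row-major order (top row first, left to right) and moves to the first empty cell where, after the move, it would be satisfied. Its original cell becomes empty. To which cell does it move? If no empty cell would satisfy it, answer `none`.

Vacating (0,3). Empty cells in order:
  (1,4): 2/3 same-type → satisfied — stop here.

(1,4)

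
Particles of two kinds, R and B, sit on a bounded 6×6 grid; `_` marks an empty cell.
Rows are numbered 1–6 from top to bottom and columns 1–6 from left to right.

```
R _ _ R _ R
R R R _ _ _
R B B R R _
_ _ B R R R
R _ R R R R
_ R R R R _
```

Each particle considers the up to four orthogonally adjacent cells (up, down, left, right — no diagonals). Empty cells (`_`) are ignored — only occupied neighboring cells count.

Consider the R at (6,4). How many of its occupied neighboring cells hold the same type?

3

Occupied neighbors of (6,4): (5,4)=R, (6,3)=R, (6,5)=R.
Same type (R): 3 of 3.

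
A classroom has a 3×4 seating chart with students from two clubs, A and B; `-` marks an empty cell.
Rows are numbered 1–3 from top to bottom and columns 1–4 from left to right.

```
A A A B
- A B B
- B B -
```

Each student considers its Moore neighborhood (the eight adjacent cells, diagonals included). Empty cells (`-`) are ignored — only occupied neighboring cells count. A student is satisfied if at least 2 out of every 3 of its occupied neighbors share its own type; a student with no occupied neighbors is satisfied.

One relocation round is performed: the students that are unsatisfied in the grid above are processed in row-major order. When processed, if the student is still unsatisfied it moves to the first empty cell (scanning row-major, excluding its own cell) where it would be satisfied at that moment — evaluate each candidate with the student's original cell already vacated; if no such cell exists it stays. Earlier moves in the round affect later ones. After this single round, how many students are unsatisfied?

2

Initially unsatisfied (in order): (1,3), (2,2), (2,3).
  (1,3) → (2,1).
  (2,2): no empty cell satisfies it; stays.
  (2,3): now satisfied by earlier moves; stays.
Resulting grid:
A A - B
A A B B
- B B -
Unsatisfied now: (2,2), (3,2).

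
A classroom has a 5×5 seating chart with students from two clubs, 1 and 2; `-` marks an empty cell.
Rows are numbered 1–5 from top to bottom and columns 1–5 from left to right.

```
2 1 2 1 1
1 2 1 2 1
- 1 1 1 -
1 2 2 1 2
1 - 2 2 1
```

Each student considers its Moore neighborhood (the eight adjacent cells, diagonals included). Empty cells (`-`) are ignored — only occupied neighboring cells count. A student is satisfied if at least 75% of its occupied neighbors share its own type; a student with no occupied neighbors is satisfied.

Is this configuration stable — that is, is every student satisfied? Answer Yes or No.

(1,1)2 1/3 unhappy
(1,2)1 2/5 unhappy
(1,3)2 2/5 unhappy
(1,4)1 3/5 unhappy
(1,5)1 2/3 unhappy
(2,1)1 2/4 unhappy
(2,2)2 2/7 unhappy
(2,3)1 5/8 unhappy
(2,4)2 1/7 unhappy
(2,5)1 3/4 ok
(3,2)1 4/7 unhappy
(3,3)1 4/8 unhappy
(3,4)1 4/7 unhappy
(4,1)1 2/3 unhappy
(4,2)2 2/6 unhappy
(4,3)2 3/7 unhappy
(4,4)1 3/7 unhappy
(4,5)2 1/4 unhappy
(5,1)1 1/2 unhappy
(5,3)2 3/4 ok
(5,4)2 3/5 unhappy
(5,5)1 1/3 unhappy
For instance (1,1) has only 1/3 same-type neighbors, below 3/4.

No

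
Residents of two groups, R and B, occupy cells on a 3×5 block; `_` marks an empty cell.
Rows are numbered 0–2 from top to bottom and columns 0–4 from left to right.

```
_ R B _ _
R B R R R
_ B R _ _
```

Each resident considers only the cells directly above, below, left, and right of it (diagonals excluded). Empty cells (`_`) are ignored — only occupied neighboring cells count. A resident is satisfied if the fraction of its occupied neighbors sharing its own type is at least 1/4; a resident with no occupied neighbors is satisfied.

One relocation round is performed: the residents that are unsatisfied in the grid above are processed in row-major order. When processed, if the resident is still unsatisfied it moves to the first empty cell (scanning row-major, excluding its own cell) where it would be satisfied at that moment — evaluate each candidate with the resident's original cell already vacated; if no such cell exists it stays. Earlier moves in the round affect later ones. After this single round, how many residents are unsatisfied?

0

Initially unsatisfied (in order): (0,1), (0,2), (1,0).
  (0,1) → (0,0).
  (0,2) → (0,1).
  (1,0): now satisfied by earlier moves; stays.
Resulting grid:
R B _ _ _
R B R R R
_ B R _ _
All satisfied now.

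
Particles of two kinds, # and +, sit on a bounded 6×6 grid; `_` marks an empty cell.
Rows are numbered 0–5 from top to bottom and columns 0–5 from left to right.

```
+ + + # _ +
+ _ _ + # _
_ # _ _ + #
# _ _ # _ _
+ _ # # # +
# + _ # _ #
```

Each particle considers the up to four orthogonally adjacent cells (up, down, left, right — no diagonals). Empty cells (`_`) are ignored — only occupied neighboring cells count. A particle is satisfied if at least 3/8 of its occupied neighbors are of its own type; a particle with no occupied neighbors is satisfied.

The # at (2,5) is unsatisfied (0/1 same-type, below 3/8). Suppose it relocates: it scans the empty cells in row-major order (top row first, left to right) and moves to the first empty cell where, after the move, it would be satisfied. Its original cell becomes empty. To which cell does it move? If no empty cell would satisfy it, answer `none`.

(0,4)

Vacating (2,5). Empty cells in order:
  (0,4): 2/3 same-type → satisfied — stop here.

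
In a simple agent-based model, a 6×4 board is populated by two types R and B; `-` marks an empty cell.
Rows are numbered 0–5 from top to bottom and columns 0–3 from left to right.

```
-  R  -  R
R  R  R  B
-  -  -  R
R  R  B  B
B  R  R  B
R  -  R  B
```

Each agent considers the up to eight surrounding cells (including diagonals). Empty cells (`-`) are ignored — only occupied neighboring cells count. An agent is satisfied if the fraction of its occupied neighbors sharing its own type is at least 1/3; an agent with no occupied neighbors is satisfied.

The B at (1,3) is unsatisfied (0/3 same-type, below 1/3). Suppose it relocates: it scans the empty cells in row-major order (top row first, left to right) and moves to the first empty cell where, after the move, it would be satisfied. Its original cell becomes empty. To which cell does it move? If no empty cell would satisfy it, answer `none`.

Vacating (1,3). Empty cells in order:
  (0,0): 0/3 same-type → still unsatisfied.
  (0,2): 0/4 same-type → still unsatisfied.
  (2,0): 0/4 same-type → still unsatisfied.
  (2,1): 1/6 same-type → still unsatisfied.
  (2,2): 2/6 same-type → satisfied — stop here.

(2,2)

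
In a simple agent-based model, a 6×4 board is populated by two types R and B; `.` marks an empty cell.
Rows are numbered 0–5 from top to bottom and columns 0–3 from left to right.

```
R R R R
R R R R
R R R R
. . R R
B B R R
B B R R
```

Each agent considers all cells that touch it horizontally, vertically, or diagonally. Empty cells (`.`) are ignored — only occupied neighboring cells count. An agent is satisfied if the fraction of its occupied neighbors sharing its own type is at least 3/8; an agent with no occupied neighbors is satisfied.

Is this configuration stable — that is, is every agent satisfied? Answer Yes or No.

Yes

Row 0: (0,0)R 3/3 satisfied · (0,1)R 5/5 satisfied · (0,2)R 5/5 satisfied · (0,3)R 3/3 satisfied
Row 1: (1,0)R 5/5 satisfied · (1,1)R 8/8 satisfied · (1,2)R 8/8 satisfied · (1,3)R 5/5 satisfied
Row 2: (2,0)R 3/3 satisfied · (2,1)R 6/6 satisfied · (2,2)R 7/7 satisfied · (2,3)R 5/5 satisfied
Row 3: (3,2)R 6/7 satisfied · (3,3)R 5/5 satisfied
Row 4: (4,0)B 3/3 satisfied · (4,1)B 3/6 satisfied · (4,2)R 5/7 satisfied · (4,3)R 5/5 satisfied
Row 5: (5,0)B 3/3 satisfied · (5,1)B 3/5 satisfied · (5,2)R 3/5 satisfied · (5,3)R 3/3 satisfied
All meet the threshold, so the configuration is stable.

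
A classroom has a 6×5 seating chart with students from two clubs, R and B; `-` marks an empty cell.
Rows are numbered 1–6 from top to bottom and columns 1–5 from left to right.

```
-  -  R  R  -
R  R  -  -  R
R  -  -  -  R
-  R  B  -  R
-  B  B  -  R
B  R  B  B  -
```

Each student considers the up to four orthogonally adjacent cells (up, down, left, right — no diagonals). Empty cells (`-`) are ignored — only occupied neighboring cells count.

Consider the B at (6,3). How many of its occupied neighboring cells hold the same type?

Occupied neighbors of (6,3): (5,3)=B, (6,2)=R, (6,4)=B.
Same type (B): 2 of 3.

2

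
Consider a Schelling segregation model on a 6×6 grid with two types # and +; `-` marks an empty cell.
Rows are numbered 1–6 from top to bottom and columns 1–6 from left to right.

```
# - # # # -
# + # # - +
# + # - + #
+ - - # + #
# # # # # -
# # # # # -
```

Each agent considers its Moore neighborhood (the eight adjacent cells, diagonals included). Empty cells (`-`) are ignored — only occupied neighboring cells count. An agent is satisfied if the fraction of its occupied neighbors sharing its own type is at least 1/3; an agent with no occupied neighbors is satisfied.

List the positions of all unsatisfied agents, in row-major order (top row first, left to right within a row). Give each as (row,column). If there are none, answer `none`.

(2,2), (3,1), (3,6), (4,1), (4,5)

Row 1: (1,1)# 1/2 ok · (1,3)# 3/4 ok · (1,4)# 4/4 ok · (1,5)# 2/3 ok
Row 2: (2,1)# 2/4 ok · (2,2)+ 1/7 unhappy · (2,3)# 4/6 ok · (2,4)# 5/6 ok · (2,6)+ 1/3 ok
Row 3: (3,1)# 1/4 unhappy · (3,2)+ 2/6 ok · (3,3)# 3/5 ok · (3,5)+ 2/6 ok · (3,6)# 1/4 unhappy
Row 4: (4,1)+ 1/4 unhappy · (4,4)# 4/6 ok · (4,5)+ 1/6 unhappy · (4,6)# 2/4 ok
Row 5: (5,1)# 3/4 ok · (5,2)# 5/6 ok · (5,3)# 6/6 ok · (5,4)# 6/7 ok · (5,5)# 5/6 ok
Row 6: (6,1)# 3/3 ok · (6,2)# 5/5 ok · (6,3)# 5/5 ok · (6,4)# 5/5 ok · (6,5)# 3/3 ok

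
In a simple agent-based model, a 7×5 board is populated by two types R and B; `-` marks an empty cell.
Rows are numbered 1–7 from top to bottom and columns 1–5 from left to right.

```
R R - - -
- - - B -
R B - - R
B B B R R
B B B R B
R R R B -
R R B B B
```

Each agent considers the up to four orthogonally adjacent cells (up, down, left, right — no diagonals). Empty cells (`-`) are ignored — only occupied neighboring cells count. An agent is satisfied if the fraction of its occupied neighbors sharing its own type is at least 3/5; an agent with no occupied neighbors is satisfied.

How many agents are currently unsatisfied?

(1,1)R 1/1 satisfied
(1,2)R 1/1 satisfied
(2,4)B 0/0 satisfied
(3,1)R 0/2 not
(3,2)B 1/2 not
(3,5)R 1/1 satisfied
(4,1)B 2/3 satisfied
(4,2)B 4/4 satisfied
(4,3)B 2/3 satisfied
(4,4)R 2/3 satisfied
(4,5)R 2/3 satisfied
(5,1)B 2/3 satisfied
(5,2)B 3/4 satisfied
(5,3)B 2/4 not
(5,4)R 1/4 not
(5,5)B 0/2 not
(6,1)R 2/3 satisfied
(6,2)R 3/4 satisfied
(6,3)R 1/4 not
(6,4)B 1/3 not
(7,1)R 2/2 satisfied
(7,2)R 2/3 satisfied
(7,3)B 1/3 not
(7,4)B 3/3 satisfied
(7,5)B 1/1 satisfied
Unsatisfied: (3,1), (3,2), (5,3), (5,4), (5,5), (6,3), (6,4), (7,3) — 8 in total.

8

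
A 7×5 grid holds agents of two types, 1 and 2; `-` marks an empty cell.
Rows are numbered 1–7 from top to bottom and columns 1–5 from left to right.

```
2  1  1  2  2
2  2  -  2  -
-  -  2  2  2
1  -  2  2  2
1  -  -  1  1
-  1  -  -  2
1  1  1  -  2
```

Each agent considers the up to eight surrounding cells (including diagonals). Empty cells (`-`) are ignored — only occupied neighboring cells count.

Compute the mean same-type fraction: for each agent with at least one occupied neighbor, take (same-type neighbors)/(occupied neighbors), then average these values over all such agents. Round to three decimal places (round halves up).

Row 1: (1,1)2 2/3 · (1,2)1 1/4 · (1,3)1 1/4 · (1,4)2 2/3 · (1,5)2 2/2
Row 2: (2,1)2 2/3 · (2,2)2 3/5 · (2,4)2 5/6
Row 3: (3,3)2 5/5 · (3,4)2 6/6 · (3,5)2 4/4
Row 4: (4,1)1 1/1 · (4,3)2 3/4 · (4,4)2 5/7 · (4,5)2 3/5
Row 5: (5,1)1 2/2 · (5,4)1 1/5 · (5,5)1 1/4
Row 6: (6,2)1 4/4 · (6,5)2 1/3
Row 7: (7,1)1 2/2 · (7,2)1 3/3 · (7,3)1 2/2 · (7,5)2 1/1
Sum over 24 agents: 2/3 + 1/4 + 1/4 + 2/3 + 2/2 + 2/3 + 3/5 + 5/6 + 5/5 + 6/6 + 4/4 + 1/1 + 3/4 + 5/7 + 3/5 + 2/2 + 1/5 + 1/4 + 4/4 + 1/3 + 2/2 + 3/3 + 2/2 + 1/1 = 1867/105; mean = 1867/105 ÷ 24 = 1867/2520 = 0.740873… → 0.741.

0.741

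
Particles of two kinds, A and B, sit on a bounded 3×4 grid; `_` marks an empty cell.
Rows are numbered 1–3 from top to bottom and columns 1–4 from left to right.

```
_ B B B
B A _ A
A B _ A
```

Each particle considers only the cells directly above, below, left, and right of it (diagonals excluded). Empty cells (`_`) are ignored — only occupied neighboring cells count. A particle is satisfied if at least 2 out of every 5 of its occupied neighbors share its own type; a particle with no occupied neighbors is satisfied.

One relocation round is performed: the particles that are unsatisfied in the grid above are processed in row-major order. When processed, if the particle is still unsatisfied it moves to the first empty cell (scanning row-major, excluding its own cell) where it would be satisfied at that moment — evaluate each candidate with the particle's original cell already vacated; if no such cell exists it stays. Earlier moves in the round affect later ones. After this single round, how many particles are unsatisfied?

1

Initially unsatisfied (in order): (2,1), (2,2), (3,1), (3,2).
  (2,1) → (1,1).
  (2,2) → (2,1).
  (3,1): now satisfied by earlier moves; stays.
  (3,2) → (2,2).
Resulting grid:
B B B B
A B _ A
A _ _ A
Unsatisfied now: (2,1).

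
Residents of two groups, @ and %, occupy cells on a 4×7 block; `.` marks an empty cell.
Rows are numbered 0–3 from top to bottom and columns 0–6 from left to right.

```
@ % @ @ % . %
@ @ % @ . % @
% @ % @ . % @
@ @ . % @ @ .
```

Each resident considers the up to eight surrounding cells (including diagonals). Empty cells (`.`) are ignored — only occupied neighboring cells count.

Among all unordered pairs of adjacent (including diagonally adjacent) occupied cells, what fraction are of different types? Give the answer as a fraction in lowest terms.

31/54

Scan each occupied cell's neighbors to the right and below (and the two forward diagonals) so each pair is counted once.
From row 0: 9 unlike of 18 pairs (running 9/18).
From row 1: 11 unlike of 18 pairs (running 20/36).
From row 2: 10 unlike of 15 pairs (running 30/51).
From row 3: 1 unlike of 3 pairs (running 31/54).
Total adjacent occupied pairs: 54; unlike-type pairs: 31.
31/54 is already in lowest terms.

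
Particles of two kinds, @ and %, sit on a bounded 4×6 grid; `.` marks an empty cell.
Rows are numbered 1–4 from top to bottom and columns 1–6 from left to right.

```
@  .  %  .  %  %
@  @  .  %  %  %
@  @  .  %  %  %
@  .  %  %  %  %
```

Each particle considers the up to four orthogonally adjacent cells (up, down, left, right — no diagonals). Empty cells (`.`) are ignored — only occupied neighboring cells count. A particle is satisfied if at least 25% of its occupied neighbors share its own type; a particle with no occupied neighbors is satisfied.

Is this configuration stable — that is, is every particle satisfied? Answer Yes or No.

Yes

(1,1)@ 1/1 ✓
(1,3)% 0/0 ✓
(1,5)% 2/2 ✓
(1,6)% 2/2 ✓
(2,1)@ 3/3 ✓
(2,2)@ 2/2 ✓
(2,4)% 2/2 ✓
(2,5)% 4/4 ✓
(2,6)% 3/3 ✓
(3,1)@ 3/3 ✓
(3,2)@ 2/2 ✓
(3,4)% 3/3 ✓
(3,5)% 4/4 ✓
(3,6)% 3/3 ✓
(4,1)@ 1/1 ✓
(4,3)% 1/1 ✓
(4,4)% 3/3 ✓
(4,5)% 3/3 ✓
(4,6)% 2/2 ✓
All meet the threshold, so the configuration is stable.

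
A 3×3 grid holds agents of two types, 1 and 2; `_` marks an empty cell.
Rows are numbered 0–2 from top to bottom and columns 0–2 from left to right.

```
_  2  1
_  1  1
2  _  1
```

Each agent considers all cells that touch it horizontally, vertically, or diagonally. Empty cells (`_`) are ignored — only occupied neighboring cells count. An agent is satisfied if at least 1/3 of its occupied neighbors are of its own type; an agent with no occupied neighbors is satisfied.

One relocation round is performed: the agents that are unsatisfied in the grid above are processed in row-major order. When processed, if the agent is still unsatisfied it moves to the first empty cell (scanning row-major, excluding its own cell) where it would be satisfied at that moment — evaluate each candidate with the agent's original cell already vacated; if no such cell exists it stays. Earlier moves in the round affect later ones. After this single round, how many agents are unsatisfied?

Initially unsatisfied (in order): (0,1), (2,0).
  (0,1) → (1,0).
  (2,0): now satisfied by earlier moves; stays.
Resulting grid:
_ _ 1
2 1 1
2 _ 1
All satisfied now.

0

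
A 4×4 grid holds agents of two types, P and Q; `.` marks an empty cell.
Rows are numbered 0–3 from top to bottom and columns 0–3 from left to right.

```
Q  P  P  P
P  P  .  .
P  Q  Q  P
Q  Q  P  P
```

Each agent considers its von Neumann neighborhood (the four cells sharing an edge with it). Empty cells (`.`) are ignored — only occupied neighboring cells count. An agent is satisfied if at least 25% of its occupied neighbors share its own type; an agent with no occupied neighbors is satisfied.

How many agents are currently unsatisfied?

Row 0: (0,0)Q 0/2 unhappy · (0,1)P 2/3 ok · (0,2)P 2/2 ok · (0,3)P 1/1 ok
Row 1: (1,0)P 2/3 ok · (1,1)P 2/3 ok
Row 2: (2,0)P 1/3 ok · (2,1)Q 2/4 ok · (2,2)Q 1/3 ok · (2,3)P 1/2 ok
Row 3: (3,0)Q 1/2 ok · (3,1)Q 2/3 ok · (3,2)P 1/3 ok · (3,3)P 2/2 ok
Unsatisfied: (0,0) — 1 in total.

1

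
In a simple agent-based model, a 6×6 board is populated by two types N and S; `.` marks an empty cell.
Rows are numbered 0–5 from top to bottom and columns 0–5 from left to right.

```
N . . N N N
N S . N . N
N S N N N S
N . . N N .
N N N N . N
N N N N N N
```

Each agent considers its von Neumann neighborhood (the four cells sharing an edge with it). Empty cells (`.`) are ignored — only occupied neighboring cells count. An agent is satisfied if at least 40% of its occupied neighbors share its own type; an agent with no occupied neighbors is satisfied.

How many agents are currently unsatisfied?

Row 0: (0,0)N 1/1 ok · (0,3)N 2/2 ok · (0,4)N 2/2 ok · (0,5)N 2/2 ok
Row 1: (1,0)N 2/3 ok · (1,1)S 1/2 ok · (1,3)N 2/2 ok · (1,5)N 1/2 ok
Row 2: (2,0)N 2/3 ok · (2,1)S 1/3 unhappy · (2,2)N 1/2 ok · (2,3)N 4/4 ok · (2,4)N 2/3 ok · (2,5)S 0/2 unhappy
Row 3: (3,0)N 2/2 ok · (3,3)N 3/3 ok · (3,4)N 2/2 ok
Row 4: (4,0)N 3/3 ok · (4,1)N 3/3 ok · (4,2)N 3/3 ok · (4,3)N 3/3 ok · (4,5)N 1/1 ok
Row 5: (5,0)N 2/2 ok · (5,1)N 3/3 ok · (5,2)N 3/3 ok · (5,3)N 3/3 ok · (5,4)N 2/2 ok · (5,5)N 2/2 ok
Unsatisfied: (2,1), (2,5) — 2 in total.

2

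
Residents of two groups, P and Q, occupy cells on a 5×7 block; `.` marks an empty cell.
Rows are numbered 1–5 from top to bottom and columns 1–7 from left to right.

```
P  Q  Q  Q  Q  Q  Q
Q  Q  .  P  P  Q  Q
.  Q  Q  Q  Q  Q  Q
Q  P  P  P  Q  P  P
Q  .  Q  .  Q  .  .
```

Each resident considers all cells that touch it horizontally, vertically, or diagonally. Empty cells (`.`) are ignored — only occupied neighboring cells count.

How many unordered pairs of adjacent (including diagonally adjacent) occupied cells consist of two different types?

38

Scan each occupied cell's neighbors to the right and below (and the two forward diagonals) so each pair is counted once.
Row 1: P(1,1)–Q(1,2)≠ P(1,1)–Q(2,1)≠ P(1,1)–Q(2,2)≠ Q(1,2)–Q(1,3)= Q(1,2)–Q(2,2)= Q(1,2)–Q(2,1)= Q(1,3)–Q(1,4)= Q(1,3)–P(2,4)≠ Q(1,3)–Q(2,2)= Q(1,4)–Q(1,5)= Q(1,4)–P(2,4)≠ Q(1,4)–P(2,5)≠ Q(1,5)–Q(1,6)= Q(1,5)–P(2,5)≠ Q(1,5)–Q(2,6)= Q(1,5)–P(2,4)≠ Q(1,6)–Q(1,7)= Q(1,6)–Q(2,6)= Q(1,6)–Q(2,7)= Q(1,6)–P(2,5)≠ Q(1,7)–Q(2,7)= Q(1,7)–Q(2,6)=  → 9/22 unlike.
Row 2: Q(2,1)–Q(2,2)= Q(2,1)–Q(3,2)= Q(2,2)–Q(3,2)= Q(2,2)–Q(3,3)= P(2,4)–P(2,5)= P(2,4)–Q(3,4)≠ P(2,4)–Q(3,5)≠ P(2,4)–Q(3,3)≠ P(2,5)–Q(2,6)≠ P(2,5)–Q(3,5)≠ P(2,5)–Q(3,6)≠ P(2,5)–Q(3,4)≠ Q(2,6)–Q(2,7)= Q(2,6)–Q(3,6)= Q(2,6)–Q(3,7)= Q(2,6)–Q(3,5)= Q(2,7)–Q(3,7)= Q(2,7)–Q(3,6)=  → 7/18 unlike.
Row 3: Q(3,2)–Q(3,3)= Q(3,2)–P(4,2)≠ Q(3,2)–P(4,3)≠ Q(3,2)–Q(4,1)= Q(3,3)–Q(3,4)= Q(3,3)–P(4,3)≠ Q(3,3)–P(4,4)≠ Q(3,3)–P(4,2)≠ Q(3,4)–Q(3,5)= Q(3,4)–P(4,4)≠ Q(3,4)–Q(4,5)= Q(3,4)–P(4,3)≠ Q(3,5)–Q(3,6)= Q(3,5)–Q(4,5)= Q(3,5)–P(4,6)≠ Q(3,5)–P(4,4)≠ Q(3,6)–Q(3,7)= Q(3,6)–P(4,6)≠ Q(3,6)–P(4,7)≠ Q(3,6)–Q(4,5)= Q(3,7)–P(4,7)≠ Q(3,7)–P(4,6)≠  → 13/22 unlike.
Row 4: Q(4,1)–P(4,2)≠ Q(4,1)–Q(5,1)= P(4,2)–P(4,3)= P(4,2)–Q(5,3)≠ P(4,2)–Q(5,1)≠ P(4,3)–P(4,4)= P(4,3)–Q(5,3)≠ P(4,4)–Q(4,5)≠ P(4,4)–Q(5,5)≠ P(4,4)–Q(5,3)≠ Q(4,5)–P(4,6)≠ Q(4,5)–Q(5,5)= P(4,6)–P(4,7)= P(4,6)–Q(5,5)≠  → 9/14 unlike.
Total adjacent occupied pairs: 76; unlike-type pairs: 38.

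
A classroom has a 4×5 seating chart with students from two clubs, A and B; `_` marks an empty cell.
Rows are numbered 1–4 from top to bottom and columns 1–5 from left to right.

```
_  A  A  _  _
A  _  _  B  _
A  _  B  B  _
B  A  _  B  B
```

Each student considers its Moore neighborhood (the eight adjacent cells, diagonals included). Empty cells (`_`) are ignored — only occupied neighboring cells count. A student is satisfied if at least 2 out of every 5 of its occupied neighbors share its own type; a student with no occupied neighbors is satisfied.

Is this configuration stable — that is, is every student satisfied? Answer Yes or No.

Row 1: (1,2)A 2/2 ✓ · (1,3)A 1/2 ✓
Row 2: (2,1)A 2/2 ✓ · (2,4)B 2/3 ✓
Row 3: (3,1)A 2/3 ✓ · (3,3)B 3/4 ✓ · (3,4)B 4/4 ✓
Row 4: (4,1)B 0/2 ✗ · (4,2)A 1/3 ✗ · (4,4)B 3/3 ✓ · (4,5)B 2/2 ✓
For instance (4,1) has only 0/2 same-type neighbors, below 2/5.

No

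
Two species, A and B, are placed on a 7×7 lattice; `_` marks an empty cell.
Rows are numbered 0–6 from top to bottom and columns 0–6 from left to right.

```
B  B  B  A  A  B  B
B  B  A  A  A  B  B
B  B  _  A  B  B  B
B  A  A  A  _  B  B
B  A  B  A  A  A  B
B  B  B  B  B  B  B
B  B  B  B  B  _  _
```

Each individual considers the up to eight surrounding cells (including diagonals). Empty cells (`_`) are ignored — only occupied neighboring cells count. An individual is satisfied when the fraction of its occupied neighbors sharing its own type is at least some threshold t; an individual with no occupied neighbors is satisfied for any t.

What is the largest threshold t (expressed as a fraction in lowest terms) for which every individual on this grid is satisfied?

1/7

(0,0)B 3/3
(0,1)B 4/5
(0,2)B 2/5
(0,3)A 4/5
(0,4)A 3/5
(0,5)B 3/5
(0,6)B 3/3
(1,0)B 5/5
(1,1)B 6/7
(1,2)A 3/7
(1,3)A 5/7
(1,4)A 4/8
(1,5)B 6/8
(1,6)B 5/5
(2,0)B 4/5
(2,1)B 4/7
(2,3)A 5/6
(2,4)B 3/7
(2,5)B 6/7
(2,6)B 5/5
(3,0)B 3/5
(3,1)A 2/7
(3,2)A 5/7
(3,3)A 4/6
(3,5)B 5/7
(3,6)B 4/5
(4,0)B 3/5
(4,1)A 2/8
(4,2)B 3/8
(4,3)A 3/7
(4,4)A 3/7
(4,5)A 1/7
(4,6)B 4/5
(5,0)B 4/5
(5,1)B 7/8
(5,2)B 6/8
(5,3)B 6/8
(5,4)B 4/7
(5,5)B 4/6
(5,6)B 2/3
(6,0)B 3/3
(6,1)B 5/5
(6,2)B 5/5
(6,3)B 5/5
(6,4)B 4/4
The smallest same-type fraction is 1/7 at (4,5), which reduces to 1/7. Any threshold above that leaves this individual unsatisfied.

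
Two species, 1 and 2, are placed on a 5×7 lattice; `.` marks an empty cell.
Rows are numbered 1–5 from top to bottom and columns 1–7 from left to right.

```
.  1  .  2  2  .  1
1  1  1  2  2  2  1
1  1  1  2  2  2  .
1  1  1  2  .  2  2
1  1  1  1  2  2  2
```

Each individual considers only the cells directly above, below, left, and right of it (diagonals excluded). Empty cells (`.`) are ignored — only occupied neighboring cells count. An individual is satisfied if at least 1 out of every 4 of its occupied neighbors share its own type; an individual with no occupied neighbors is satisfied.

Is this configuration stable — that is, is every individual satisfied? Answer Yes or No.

Yes

Row 1: (1,2)1 1/1 ✓ · (1,4)2 2/2 ✓ · (1,5)2 2/2 ✓ · (1,7)1 1/1 ✓
Row 2: (2,1)1 2/2 ✓ · (2,2)1 4/4 ✓ · (2,3)1 2/3 ✓ · (2,4)2 3/4 ✓ · (2,5)2 4/4 ✓ · (2,6)2 2/3 ✓ · (2,7)1 1/2 ✓
Row 3: (3,1)1 3/3 ✓ · (3,2)1 4/4 ✓ · (3,3)1 3/4 ✓ · (3,4)2 3/4 ✓ · (3,5)2 3/3 ✓ · (3,6)2 3/3 ✓
Row 4: (4,1)1 3/3 ✓ · (4,2)1 4/4 ✓ · (4,3)1 3/4 ✓ · (4,4)2 1/3 ✓ · (4,6)2 3/3 ✓ · (4,7)2 2/2 ✓
Row 5: (5,1)1 2/2 ✓ · (5,2)1 3/3 ✓ · (5,3)1 3/3 ✓ · (5,4)1 1/3 ✓ · (5,5)2 1/2 ✓ · (5,6)2 3/3 ✓ · (5,7)2 2/2 ✓
All meet the threshold, so the configuration is stable.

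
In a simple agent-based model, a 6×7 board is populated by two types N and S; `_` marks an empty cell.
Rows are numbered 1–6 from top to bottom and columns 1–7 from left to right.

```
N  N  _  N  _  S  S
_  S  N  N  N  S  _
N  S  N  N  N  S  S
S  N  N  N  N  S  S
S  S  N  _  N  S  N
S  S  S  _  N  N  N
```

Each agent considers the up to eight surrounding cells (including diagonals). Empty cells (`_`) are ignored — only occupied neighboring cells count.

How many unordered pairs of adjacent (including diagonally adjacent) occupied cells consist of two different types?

35

Scan each occupied cell's neighbors to the right and below (and the two forward diagonals) so each pair is counted once.
Row 1: N(1,1)–N(1,2)= N(1,1)–S(2,2)≠ N(1,2)–S(2,2)≠ N(1,2)–N(2,3)= N(1,4)–N(2,4)= N(1,4)–N(2,5)= N(1,4)–N(2,3)= S(1,6)–S(1,7)= S(1,6)–S(2,6)= S(1,6)–N(2,5)≠ S(1,7)–S(2,6)=  → 3/11 unlike.
Row 2: S(2,2)–N(2,3)≠ S(2,2)–S(3,2)= S(2,2)–N(3,3)≠ S(2,2)–N(3,1)≠ N(2,3)–N(2,4)= N(2,3)–N(3,3)= N(2,3)–N(3,4)= N(2,3)–S(3,2)≠ N(2,4)–N(2,5)= N(2,4)–N(3,4)= N(2,4)–N(3,5)= N(2,4)–N(3,3)= N(2,5)–S(2,6)≠ N(2,5)–N(3,5)= N(2,5)–S(3,6)≠ N(2,5)–N(3,4)= S(2,6)–S(3,6)= S(2,6)–S(3,7)= S(2,6)–N(3,5)≠  → 7/19 unlike.
Row 3: N(3,1)–S(3,2)≠ N(3,1)–S(4,1)≠ N(3,1)–N(4,2)= S(3,2)–N(3,3)≠ S(3,2)–N(4,2)≠ S(3,2)–N(4,3)≠ S(3,2)–S(4,1)= N(3,3)–N(3,4)= N(3,3)–N(4,3)= N(3,3)–N(4,4)= N(3,3)–N(4,2)= N(3,4)–N(3,5)= N(3,4)–N(4,4)= N(3,4)–N(4,5)= N(3,4)–N(4,3)= N(3,5)–S(3,6)≠ N(3,5)–N(4,5)= N(3,5)–S(4,6)≠ N(3,5)–N(4,4)= S(3,6)–S(3,7)= S(3,6)–S(4,6)= S(3,6)–S(4,7)= S(3,6)–N(4,5)≠ S(3,7)–S(4,7)= S(3,7)–S(4,6)=  → 8/25 unlike.
Row 4: S(4,1)–N(4,2)≠ S(4,1)–S(5,1)= S(4,1)–S(5,2)= N(4,2)–N(4,3)= N(4,2)–S(5,2)≠ N(4,2)–N(5,3)= N(4,2)–S(5,1)≠ N(4,3)–N(4,4)= N(4,3)–N(5,3)= N(4,3)–S(5,2)≠ N(4,4)–N(4,5)= N(4,4)–N(5,5)= N(4,4)–N(5,3)= N(4,5)–S(4,6)≠ N(4,5)–N(5,5)= N(4,5)–S(5,6)≠ S(4,6)–S(4,7)= S(4,6)–S(5,6)= S(4,6)–N(5,7)≠ S(4,6)–N(5,5)≠ S(4,7)–N(5,7)≠ S(4,7)–S(5,6)=  → 9/22 unlike.
Row 5: S(5,1)–S(5,2)= S(5,1)–S(6,1)= S(5,1)–S(6,2)= S(5,2)–N(5,3)≠ S(5,2)–S(6,2)= S(5,2)–S(6,3)= S(5,2)–S(6,1)= N(5,3)–S(6,3)≠ N(5,3)–S(6,2)≠ N(5,5)–S(5,6)≠ N(5,5)–N(6,5)= N(5,5)–N(6,6)= S(5,6)–N(5,7)≠ S(5,6)–N(6,6)≠ S(5,6)–N(6,7)≠ S(5,6)–N(6,5)≠ N(5,7)–N(6,7)= N(5,7)–N(6,6)=  → 8/18 unlike.
Row 6: S(6,1)–S(6,2)= S(6,2)–S(6,3)= N(6,5)–N(6,6)= N(6,6)–N(6,7)=  → 0/4 unlike.
Total adjacent occupied pairs: 99; unlike-type pairs: 35.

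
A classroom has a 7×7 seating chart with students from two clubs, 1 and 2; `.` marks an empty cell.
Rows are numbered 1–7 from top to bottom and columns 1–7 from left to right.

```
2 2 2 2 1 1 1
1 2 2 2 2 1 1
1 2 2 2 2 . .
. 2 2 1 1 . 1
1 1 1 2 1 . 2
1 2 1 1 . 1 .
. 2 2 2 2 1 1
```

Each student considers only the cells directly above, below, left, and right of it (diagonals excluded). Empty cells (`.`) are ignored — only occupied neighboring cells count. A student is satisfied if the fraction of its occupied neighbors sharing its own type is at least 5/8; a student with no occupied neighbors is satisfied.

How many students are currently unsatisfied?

(1,1)2 1/2 unhappy
(1,2)2 3/3 ok
(1,3)2 3/3 ok
(1,4)2 2/3 ok
(1,5)1 1/3 unhappy
(1,6)1 3/3 ok
(1,7)1 2/2 ok
(2,1)1 1/3 unhappy
(2,2)2 3/4 ok
(2,3)2 4/4 ok
(2,4)2 4/4 ok
(2,5)2 2/4 unhappy
(2,6)1 2/3 ok
(2,7)1 2/2 ok
(3,1)1 1/2 unhappy
(3,2)2 3/4 ok
(3,3)2 4/4 ok
(3,4)2 3/4 ok
(3,5)2 2/3 ok
(4,2)2 2/3 ok
(4,3)2 2/4 unhappy
(4,4)1 1/4 unhappy
(4,5)1 2/3 ok
(4,7)1 0/1 unhappy
(5,1)1 2/2 ok
(5,2)1 2/4 unhappy
(5,3)1 2/4 unhappy
(5,4)2 0/4 unhappy
(5,5)1 1/2 unhappy
(5,7)2 0/1 unhappy
(6,1)1 1/2 unhappy
(6,2)2 1/4 unhappy
(6,3)1 2/4 unhappy
(6,4)1 1/3 unhappy
(6,6)1 1/1 ok
(7,2)2 2/2 ok
(7,3)2 2/3 ok
(7,4)2 2/3 ok
(7,5)2 1/2 unhappy
(7,6)1 2/3 ok
(7,7)1 1/1 ok
Unsatisfied: (1,1), (1,5), (2,1), (2,5), (3,1), (4,3), (4,4), (4,7), (5,2), (5,3), (5,4), (5,5), (5,7), (6,1), (6,2), (6,3), (6,4), (7,5) — 18 in total.

18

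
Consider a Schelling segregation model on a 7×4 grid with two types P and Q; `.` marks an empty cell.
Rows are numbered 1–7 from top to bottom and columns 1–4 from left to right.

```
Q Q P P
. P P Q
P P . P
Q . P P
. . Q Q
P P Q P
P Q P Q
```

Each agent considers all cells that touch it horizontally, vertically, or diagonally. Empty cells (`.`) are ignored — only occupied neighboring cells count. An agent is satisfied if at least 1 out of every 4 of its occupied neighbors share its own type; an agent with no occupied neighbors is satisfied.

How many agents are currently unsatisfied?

Row 1: (1,1)Q 1/2 ✓ · (1,2)Q 1/4 ✓ · (1,3)P 3/5 ✓ · (1,4)P 2/3 ✓
Row 2: (2,2)P 4/6 ✓ · (2,3)P 5/7 ✓ · (2,4)Q 0/4 ✗
Row 3: (3,1)P 2/3 ✓ · (3,2)P 4/5 ✓ · (3,4)P 3/4 ✓
Row 4: (4,1)Q 0/2 ✗ · (4,3)P 3/5 ✓ · (4,4)P 2/4 ✓
Row 5: (5,3)Q 2/6 ✓ · (5,4)Q 2/5 ✓
Row 6: (6,1)P 2/3 ✓ · (6,2)P 3/6 ✓ · (6,3)Q 4/7 ✓ · (6,4)P 1/5 ✗
Row 7: (7,1)P 2/3 ✓ · (7,2)Q 1/5 ✗ · (7,3)P 2/5 ✓ · (7,4)Q 1/3 ✓
Unsatisfied: (2,4), (4,1), (6,4), (7,2) — 4 in total.

4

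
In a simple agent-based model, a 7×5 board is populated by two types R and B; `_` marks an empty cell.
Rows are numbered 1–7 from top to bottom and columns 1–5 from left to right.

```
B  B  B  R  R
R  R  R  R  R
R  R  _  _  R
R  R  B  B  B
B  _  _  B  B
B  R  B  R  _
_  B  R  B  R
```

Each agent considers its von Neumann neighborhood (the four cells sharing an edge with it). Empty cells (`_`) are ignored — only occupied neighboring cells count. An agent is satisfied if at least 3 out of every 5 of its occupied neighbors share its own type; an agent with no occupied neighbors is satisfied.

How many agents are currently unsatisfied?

(1,1)B 1/2 unhappy
(1,2)B 2/3 ok
(1,3)B 1/3 unhappy
(1,4)R 2/3 ok
(1,5)R 2/2 ok
(2,1)R 2/3 ok
(2,2)R 3/4 ok
(2,3)R 2/3 ok
(2,4)R 3/3 ok
(2,5)R 3/3 ok
(3,1)R 3/3 ok
(3,2)R 3/3 ok
(3,5)R 1/2 unhappy
(4,1)R 2/3 ok
(4,2)R 2/3 ok
(4,3)B 1/2 unhappy
(4,4)B 3/3 ok
(4,5)B 2/3 ok
(5,1)B 1/2 unhappy
(5,4)B 2/3 ok
(5,5)B 2/2 ok
(6,1)B 1/2 unhappy
(6,2)R 0/3 unhappy
(6,3)B 0/3 unhappy
(6,4)R 0/3 unhappy
(7,2)B 0/2 unhappy
(7,3)R 0/3 unhappy
(7,4)B 0/3 unhappy
(7,5)R 0/1 unhappy
Unsatisfied: (1,1), (1,3), (3,5), (4,3), (5,1), (6,1), (6,2), (6,3), (6,4), (7,2), (7,3), (7,4), (7,5) — 13 in total.

13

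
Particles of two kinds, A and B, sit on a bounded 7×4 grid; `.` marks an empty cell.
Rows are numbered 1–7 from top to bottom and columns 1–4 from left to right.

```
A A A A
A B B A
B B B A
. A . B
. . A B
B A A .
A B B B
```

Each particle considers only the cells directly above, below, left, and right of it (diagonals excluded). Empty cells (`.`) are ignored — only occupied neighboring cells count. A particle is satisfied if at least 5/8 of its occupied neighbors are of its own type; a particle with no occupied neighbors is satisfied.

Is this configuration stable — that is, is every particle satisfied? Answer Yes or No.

No

(1,1)A 2/2 ✓
(1,2)A 2/3 ✓
(1,3)A 2/3 ✓
(1,4)A 2/2 ✓
(2,1)A 1/3 ✗
(2,2)B 2/4 ✗
(2,3)B 2/4 ✗
(2,4)A 2/3 ✓
(3,1)B 1/2 ✗
(3,2)B 3/4 ✓
(3,3)B 2/3 ✓
(3,4)A 1/3 ✗
(4,2)A 0/1 ✗
(4,4)B 1/2 ✗
(5,3)A 1/2 ✗
(5,4)B 1/2 ✗
(6,1)B 0/2 ✗
(6,2)A 1/3 ✗
(6,3)A 2/3 ✓
(7,1)A 0/2 ✗
(7,2)B 1/3 ✗
(7,3)B 2/3 ✓
(7,4)B 1/1 ✓
For instance (2,1) has only 1/3 same-type neighbors, below 5/8.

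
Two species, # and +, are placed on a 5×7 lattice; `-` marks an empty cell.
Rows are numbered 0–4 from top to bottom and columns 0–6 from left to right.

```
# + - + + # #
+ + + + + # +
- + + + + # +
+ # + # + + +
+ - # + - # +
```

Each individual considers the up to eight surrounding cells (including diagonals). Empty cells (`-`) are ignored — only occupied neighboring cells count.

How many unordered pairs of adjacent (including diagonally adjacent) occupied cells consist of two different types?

36

Scan each occupied cell's neighbors to the right and below (and the two forward diagonals) so each pair is counted once.
Row 0: #(0,0)–+(0,1)≠ #(0,0)–+(1,0)≠ #(0,0)–+(1,1)≠ +(0,1)–+(1,1)= +(0,1)–+(1,2)= +(0,1)–+(1,0)= +(0,3)–+(0,4)= +(0,3)–+(1,3)= +(0,3)–+(1,4)= +(0,3)–+(1,2)= +(0,4)–#(0,5)≠ +(0,4)–+(1,4)= +(0,4)–#(1,5)≠ +(0,4)–+(1,3)= #(0,5)–#(0,6)= #(0,5)–#(1,5)= #(0,5)–+(1,6)≠ #(0,5)–+(1,4)≠ #(0,6)–+(1,6)≠ #(0,6)–#(1,5)=  → 8/20 unlike.
Row 1: +(1,0)–+(1,1)= +(1,0)–+(2,1)= +(1,1)–+(1,2)= +(1,1)–+(2,1)= +(1,1)–+(2,2)= +(1,2)–+(1,3)= +(1,2)–+(2,2)= +(1,2)–+(2,3)= +(1,2)–+(2,1)= +(1,3)–+(1,4)= +(1,3)–+(2,3)= +(1,3)–+(2,4)= +(1,3)–+(2,2)= +(1,4)–#(1,5)≠ +(1,4)–+(2,4)= +(1,4)–#(2,5)≠ +(1,4)–+(2,3)= #(1,5)–+(1,6)≠ #(1,5)–#(2,5)= #(1,5)–+(2,6)≠ #(1,5)–+(2,4)≠ +(1,6)–+(2,6)= +(1,6)–#(2,5)≠  → 6/23 unlike.
Row 2: +(2,1)–+(2,2)= +(2,1)–#(3,1)≠ +(2,1)–+(3,2)= +(2,1)–+(3,0)= +(2,2)–+(2,3)= +(2,2)–+(3,2)= +(2,2)–#(3,3)≠ +(2,2)–#(3,1)≠ +(2,3)–+(2,4)= +(2,3)–#(3,3)≠ +(2,3)–+(3,4)= +(2,3)–+(3,2)= +(2,4)–#(2,5)≠ +(2,4)–+(3,4)= +(2,4)–+(3,5)= +(2,4)–#(3,3)≠ #(2,5)–+(2,6)≠ #(2,5)–+(3,5)≠ #(2,5)–+(3,6)≠ #(2,5)–+(3,4)≠ +(2,6)–+(3,6)= +(2,6)–+(3,5)=  → 10/22 unlike.
Row 3: +(3,0)–#(3,1)≠ +(3,0)–+(4,0)= #(3,1)–+(3,2)≠ #(3,1)–#(4,2)= #(3,1)–+(4,0)≠ +(3,2)–#(3,3)≠ +(3,2)–#(4,2)≠ +(3,2)–+(4,3)= #(3,3)–+(3,4)≠ #(3,3)–+(4,3)≠ #(3,3)–#(4,2)= +(3,4)–+(3,5)= +(3,4)–#(4,5)≠ +(3,4)–+(4,3)= +(3,5)–+(3,6)= +(3,5)–#(4,5)≠ +(3,5)–+(4,6)= +(3,6)–+(4,6)= +(3,6)–#(4,5)≠  → 10/19 unlike.
Row 4: #(4,2)–+(4,3)≠ #(4,5)–+(4,6)≠  → 2/2 unlike.
Total adjacent occupied pairs: 86; unlike-type pairs: 36.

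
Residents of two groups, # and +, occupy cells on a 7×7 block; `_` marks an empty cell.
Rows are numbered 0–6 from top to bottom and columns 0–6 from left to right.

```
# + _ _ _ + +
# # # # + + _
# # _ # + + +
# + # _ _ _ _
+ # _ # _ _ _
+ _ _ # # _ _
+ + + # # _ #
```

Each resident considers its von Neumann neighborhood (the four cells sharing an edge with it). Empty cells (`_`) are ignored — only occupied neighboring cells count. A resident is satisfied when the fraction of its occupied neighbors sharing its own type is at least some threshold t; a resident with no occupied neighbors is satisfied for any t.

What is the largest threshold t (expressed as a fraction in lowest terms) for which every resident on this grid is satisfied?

(0,0)# 1/2
(0,1)+ 0/2
(0,5)+ 2/2
(0,6)+ 1/1
(1,0)# 3/3
(1,1)# 3/4
(1,2)# 2/2
(1,3)# 2/3
(1,4)+ 2/3
(1,5)+ 3/3
(2,0)# 3/3
(2,1)# 2/3
(2,3)# 1/2
(2,4)+ 2/3
(2,5)+ 3/3
(2,6)+ 1/1
(3,0)# 1/3
(3,1)+ 0/4
(3,2)# 0/1
(4,0)+ 1/3
(4,1)# 0/2
(4,3)# 1/1
(5,0)+ 2/2
(5,3)# 3/3
(5,4)# 2/2
(6,0)+ 2/2
(6,1)+ 2/2
(6,2)+ 1/2
(6,3)# 2/3
(6,4)# 2/2
(6,6)# — no occupied neighbors
The smallest same-type fraction is 0/2 at (0,1), which reduces to 0/1. Any threshold above that leaves this resident unsatisfied.

0/1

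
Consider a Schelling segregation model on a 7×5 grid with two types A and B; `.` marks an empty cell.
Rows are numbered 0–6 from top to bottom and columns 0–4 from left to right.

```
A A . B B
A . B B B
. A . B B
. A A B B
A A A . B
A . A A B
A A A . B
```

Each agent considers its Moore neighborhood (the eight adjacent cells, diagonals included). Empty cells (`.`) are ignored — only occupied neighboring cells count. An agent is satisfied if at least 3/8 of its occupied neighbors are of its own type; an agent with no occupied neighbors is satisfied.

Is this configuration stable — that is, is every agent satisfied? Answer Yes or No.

Yes

Row 0: (0,0)A 2/2 ok · (0,1)A 2/3 ok · (0,3)B 4/4 ok · (0,4)B 3/3 ok
Row 1: (1,0)A 3/3 ok · (1,2)B 3/5 ok · (1,3)B 6/6 ok · (1,4)B 5/5 ok
Row 2: (2,1)A 3/4 ok · (2,3)B 6/7 ok · (2,4)B 5/5 ok
Row 3: (3,1)A 5/5 ok · (3,2)A 4/6 ok · (3,3)B 4/6 ok · (3,4)B 4/4 ok
Row 4: (4,0)A 3/3 ok · (4,1)A 6/6 ok · (4,2)A 5/6 ok · (4,4)B 3/4 ok
Row 5: (5,0)A 4/4 ok · (5,2)A 5/5 ok · (5,3)A 3/6 ok · (5,4)B 2/3 ok
Row 6: (6,0)A 2/2 ok · (6,1)A 4/4 ok · (6,2)A 3/3 ok · (6,4)B 1/2 ok
All meet the threshold, so the configuration is stable.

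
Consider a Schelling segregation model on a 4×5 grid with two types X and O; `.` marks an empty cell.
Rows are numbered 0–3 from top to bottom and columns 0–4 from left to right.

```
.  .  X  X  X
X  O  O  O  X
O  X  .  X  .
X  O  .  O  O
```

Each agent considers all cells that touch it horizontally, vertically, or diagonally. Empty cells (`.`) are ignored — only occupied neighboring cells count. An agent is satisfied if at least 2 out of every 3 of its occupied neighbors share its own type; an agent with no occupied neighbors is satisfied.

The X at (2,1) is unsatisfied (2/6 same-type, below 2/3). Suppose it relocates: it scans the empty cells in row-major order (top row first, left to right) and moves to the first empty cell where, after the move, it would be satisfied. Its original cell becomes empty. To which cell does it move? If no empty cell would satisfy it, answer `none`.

none

Vacating (2,1). Empty cells in order:
  (0,0): 1/2 same-type → still unsatisfied.
  (0,1): 2/4 same-type → still unsatisfied.
  (2,2): 1/6 same-type → still unsatisfied.
  (2,4): 2/5 same-type → still unsatisfied.
  (3,2): 1/3 same-type → still unsatisfied.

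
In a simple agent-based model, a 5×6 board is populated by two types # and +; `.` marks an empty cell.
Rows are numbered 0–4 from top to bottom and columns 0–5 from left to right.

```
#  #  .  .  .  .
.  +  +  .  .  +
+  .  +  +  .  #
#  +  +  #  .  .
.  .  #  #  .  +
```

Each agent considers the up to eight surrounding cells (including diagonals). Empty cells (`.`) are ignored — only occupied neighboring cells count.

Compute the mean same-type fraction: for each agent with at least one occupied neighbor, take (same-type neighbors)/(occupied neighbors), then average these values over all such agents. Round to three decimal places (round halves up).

(0,0)# 1/2
(0,1)# 1/3
(1,1)+ 3/5
(1,2)+ 3/4
(1,5)+ 0/1
(2,0)+ 2/3
(2,2)+ 5/6
(2,3)+ 3/4
(2,5)# 0/1
(3,0)# 0/2
(3,1)+ 3/5
(3,2)+ 3/6
(3,3)# 2/5
(4,2)# 2/4
(4,3)# 2/3
(4,5)+ — no occupied neighbors
Sum over 15 agents: 1/2 + 1/3 + 3/5 + 3/4 + 0/1 + 2/3 + 5/6 + 3/4 + 0/1 + 0/2 + 3/5 + 3/6 + 2/5 + 2/4 + 2/3 = 71/10; mean = 71/10 ÷ 15 = 71/150 = 0.473333… → 0.473.

0.473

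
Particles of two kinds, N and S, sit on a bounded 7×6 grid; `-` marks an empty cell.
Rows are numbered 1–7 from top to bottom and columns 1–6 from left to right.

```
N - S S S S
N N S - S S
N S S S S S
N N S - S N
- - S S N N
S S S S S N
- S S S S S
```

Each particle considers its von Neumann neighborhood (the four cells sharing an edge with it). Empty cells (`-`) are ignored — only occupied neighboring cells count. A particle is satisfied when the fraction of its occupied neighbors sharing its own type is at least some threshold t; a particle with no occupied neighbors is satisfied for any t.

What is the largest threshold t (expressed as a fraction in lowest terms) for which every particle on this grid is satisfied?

1/4

Row 1: (1,1)N 1/1 · (1,3)S 2/2 · (1,4)S 2/2 · (1,5)S 3/3 · (1,6)S 2/2
Row 2: (2,1)N 3/3 · (2,2)N 1/3 · (2,3)S 2/3 · (2,5)S 3/3 · (2,6)S 3/3
Row 3: (3,1)N 2/3 · (3,2)S 1/4 · (3,3)S 4/4 · (3,4)S 2/2 · (3,5)S 4/4 · (3,6)S 2/3
Row 4: (4,1)N 2/2 · (4,2)N 1/3 · (4,3)S 2/3 · (4,5)S 1/3 · (4,6)N 1/3
Row 5: (5,3)S 3/3 · (5,4)S 2/3 · (5,5)N 1/4 · (5,6)N 3/3
Row 6: (6,1)S 1/1 · (6,2)S 3/3 · (6,3)S 4/4 · (6,4)S 4/4 · (6,5)S 2/4 · (6,6)N 1/3
Row 7: (7,2)S 2/2 · (7,3)S 3/3 · (7,4)S 3/3 · (7,5)S 3/3 · (7,6)S 1/2
The smallest same-type fraction is 1/4 at (3,2), which reduces to 1/4. Any threshold above that leaves this particle unsatisfied.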